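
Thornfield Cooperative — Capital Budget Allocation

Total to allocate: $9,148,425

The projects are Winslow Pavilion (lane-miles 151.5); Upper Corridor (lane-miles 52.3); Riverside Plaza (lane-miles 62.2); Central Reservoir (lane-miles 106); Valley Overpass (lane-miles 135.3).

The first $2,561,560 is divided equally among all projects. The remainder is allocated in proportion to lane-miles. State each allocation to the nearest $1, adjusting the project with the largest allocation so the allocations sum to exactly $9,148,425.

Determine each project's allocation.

Winslow Pavilion: $2,479,412 | Upper Corridor: $1,191,384 | Riverside Plaza: $1,319,927 | Central Reservoir: $1,888,633 | Valley Overpass: $2,269,069

$2,561,560 shared equally gives $512,312 per project.
Remainder $6,586,865 by lane-miles (total 507.3): Winslow Pavilion 1,967,100.43 → $1,967,100; Upper Corridor 679,071.63 → $679,072; Riverside Plaza 807,614.83 → $807,615; Central Reservoir 1,376,321.09 → $1,376,321; Valley Overpass 1,756,757.02 → $1,756,757.
Totals: Winslow Pavilion $512,312 + $1,967,100 = $2,479,412; Upper Corridor $512,312 + $679,072 = $1,191,384; Riverside Plaza $512,312 + $807,615 = $1,319,927; Central Reservoir $512,312 + $1,376,321 = $1,888,633; Valley Overpass $512,312 + $1,756,757 = $2,269,069.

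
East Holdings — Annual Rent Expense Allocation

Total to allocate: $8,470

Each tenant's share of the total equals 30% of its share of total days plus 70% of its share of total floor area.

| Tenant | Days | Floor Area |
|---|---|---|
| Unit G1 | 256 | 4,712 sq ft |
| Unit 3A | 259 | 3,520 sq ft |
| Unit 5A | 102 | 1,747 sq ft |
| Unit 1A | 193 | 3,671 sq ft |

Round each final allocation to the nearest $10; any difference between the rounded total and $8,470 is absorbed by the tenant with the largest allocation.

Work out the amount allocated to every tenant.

Totals — days 810, floor area 13,650.
Combined weights (30% days + 70% floor area): Unit G1 0.3365; Unit 3A 0.2764; Unit 5A 0.1274; Unit 1A 0.2597.
Pro-rata amounts: Unit G1 2,849.78; Unit 3A 2,341.44; Unit 5A 1,078.80; Unit 1A 2,199.98.
At nearest $10: Unit G1 $2,850; Unit 3A $2,340; Unit 5A $1,080; Unit 1A $2,200. Sum = $8,470.
Rounded total matches; no reconciliation needed.

Unit G1: $2,850 | Unit 3A: $2,340 | Unit 5A: $1,080 | Unit 1A: $2,200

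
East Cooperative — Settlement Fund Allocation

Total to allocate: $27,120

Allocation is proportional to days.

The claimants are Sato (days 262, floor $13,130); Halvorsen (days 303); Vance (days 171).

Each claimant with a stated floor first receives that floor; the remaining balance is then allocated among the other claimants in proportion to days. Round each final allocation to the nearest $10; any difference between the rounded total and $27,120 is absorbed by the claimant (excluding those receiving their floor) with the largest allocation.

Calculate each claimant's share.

Guaranteed amounts: Sato $13,130. Balance $13,990.
Balance split over remaining days 474: Halvorsen 8,942.97 → $8,940; Vance 5,047.03 → $5,050.

Sato: $13,130; Halvorsen: $8,940; Vance: $5,050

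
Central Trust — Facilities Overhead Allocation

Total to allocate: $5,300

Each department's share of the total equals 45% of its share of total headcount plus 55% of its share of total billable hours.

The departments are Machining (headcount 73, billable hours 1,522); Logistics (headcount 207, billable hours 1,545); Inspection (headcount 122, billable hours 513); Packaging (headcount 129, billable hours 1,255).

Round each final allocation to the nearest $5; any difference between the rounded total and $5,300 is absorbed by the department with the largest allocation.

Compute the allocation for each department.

Machining: $1,245; Logistics: $1,865; Inspection: $855; Packaging: $1,335

Headcount total 531; billable hours total 4,835.
Composite weights (45% headcount + 55% billable hours): Machining 0.2350; Logistics 0.3512; Inspection 0.1617; Packaging 0.2521.
Pro-rata amounts: Machining 1,245.49; Logistics 1,861.22; Inspection 857.25; Packaging 1,336.04.
At nearest $5: Machining $1,245; Logistics $1,860; Inspection $855; Packaging $1,335. Sum = $5,295.
Difference $5,300 − $5,295 = +$5 applied to largest allocation (Logistics): Logistics becomes $1,865.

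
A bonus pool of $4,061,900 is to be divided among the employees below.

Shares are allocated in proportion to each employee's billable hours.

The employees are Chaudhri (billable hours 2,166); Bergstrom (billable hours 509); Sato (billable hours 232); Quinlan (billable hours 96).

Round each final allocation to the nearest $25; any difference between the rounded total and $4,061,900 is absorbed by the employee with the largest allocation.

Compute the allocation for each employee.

Chaudhri: $2,929,775 · Bergstrom: $688,475 · Sato: $313,800 · Quinlan: $129,850

Combined billable hours = 3,003.
Raw shares: Chaudhri 2,166/3,003 × $4,061,900 = 2,929,762.04; Bergstrom 509/3,003 × $4,061,900 = 688,480.55; Sato 232/3,003 × $4,061,900 = 313,806.46; Quinlan 96/3,003 × $4,061,900 = 129,850.95.
At nearest $25: Chaudhri $2,929,750; Bergstrom $688,475; Sato $313,800; Quinlan $129,850. Sum = $4,061,875.
Difference $4,061,900 − $4,061,875 = +$25 applied to largest allocation (Chaudhri): Chaudhri becomes $2,929,775.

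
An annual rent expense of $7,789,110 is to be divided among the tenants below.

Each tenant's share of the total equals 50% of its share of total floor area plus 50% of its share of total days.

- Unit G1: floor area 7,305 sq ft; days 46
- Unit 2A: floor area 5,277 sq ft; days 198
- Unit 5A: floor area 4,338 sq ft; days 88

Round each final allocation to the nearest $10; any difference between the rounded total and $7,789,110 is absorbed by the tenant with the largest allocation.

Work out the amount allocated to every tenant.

Unit G1: $2,221,030; Unit 2A: $3,537,290; Unit 5A: $2,030,790

Totals — floor area 16,920, days 332.
Composite weights (50% floor area + 50% days): Unit G1 0.2851; Unit 2A 0.4541; Unit 5A 0.2607.
Raw shares: Unit G1 2,221,032.80; Unit 2A 3,537,287.90; Unit 5A 2,030,789.30.
After rounding ($10): Unit G1 $2,221,030; Unit 2A $3,537,290; Unit 5A $2,030,790. Sum = $7,789,110.
Sum already equals the total — no adjustment.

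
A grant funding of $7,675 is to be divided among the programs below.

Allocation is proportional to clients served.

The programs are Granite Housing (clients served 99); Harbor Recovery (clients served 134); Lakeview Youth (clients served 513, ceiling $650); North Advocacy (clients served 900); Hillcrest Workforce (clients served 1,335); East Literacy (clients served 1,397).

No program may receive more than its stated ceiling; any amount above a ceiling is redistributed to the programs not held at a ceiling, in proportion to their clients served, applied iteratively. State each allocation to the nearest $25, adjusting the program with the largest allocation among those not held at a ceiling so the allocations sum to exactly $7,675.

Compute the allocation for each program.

Sum of clients served: 4,378.
Pro-rata shares before constraints: Granite Housing 173.56; Harbor Recovery 234.91; Lakeview Youth 899.33; North Advocacy 1,577.78; Hillcrest Workforce 2,340.37; East Literacy 2,449.06.
Held at cap: Lakeview Youth ($650); remaining pool $7,025 reallocated over remaining clients served 3,865.
Shares after redistribution: Granite Housing 179.94 → $175; Harbor Recovery 243.56 → $250; North Advocacy 1,635.83 → $1,625; Hillcrest Workforce 2,426.49 → $2,425; East Literacy 2,539.18 → $2,550.

Granite Housing: $175 · Harbor Recovery: $250 · Lakeview Youth: $650 · North Advocacy: $1,625 · Hillcrest Workforce: $2,425 · East Literacy: $2,550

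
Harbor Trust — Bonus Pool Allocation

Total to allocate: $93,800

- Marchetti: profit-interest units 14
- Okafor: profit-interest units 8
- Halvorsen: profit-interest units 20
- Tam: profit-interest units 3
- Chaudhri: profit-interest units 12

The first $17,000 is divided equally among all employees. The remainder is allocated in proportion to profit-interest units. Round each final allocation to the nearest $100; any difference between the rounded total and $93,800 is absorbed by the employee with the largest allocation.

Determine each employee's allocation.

First tranche $17,000 split equally: $3,400 each.
Remainder $76,800 by profit-interest units (total 57): Marchetti 18,863.16 → $18,900; Okafor 10,778.95 → $10,800; Halvorsen 26,947.37 → $26,900; Tam 4,042.11 → $4,000; Chaudhri 16,168.42 → $16,200.
Totals: Marchetti $3,400 + $18,900 = $22,300; Okafor $3,400 + $10,800 = $14,200; Halvorsen $3,400 + $26,900 = $30,300; Tam $3,400 + $4,000 = $7,400; Chaudhri $3,400 + $16,200 = $19,600.

Marchetti: $22,300 | Okafor: $14,200 | Halvorsen: $30,300 | Tam: $7,400 | Chaudhri: $19,600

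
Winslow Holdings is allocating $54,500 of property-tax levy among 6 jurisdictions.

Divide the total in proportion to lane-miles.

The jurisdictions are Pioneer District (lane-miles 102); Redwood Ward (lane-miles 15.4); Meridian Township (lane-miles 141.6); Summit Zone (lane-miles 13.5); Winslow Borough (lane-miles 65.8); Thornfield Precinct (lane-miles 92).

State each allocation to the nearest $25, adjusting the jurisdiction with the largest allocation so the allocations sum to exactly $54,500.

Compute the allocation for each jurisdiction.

Total lane-miles = 430.3.
Raw shares: Pioneer District 102/430.3 × $54,500 = 12,918.89; Redwood Ward 15.4/430.3 × $54,500 = 1,950.50; Meridian Township 141.6/430.3 × $54,500 = 17,934.46; Summit Zone 13.5/430.3 × $54,500 = 1,709.85; Winslow Borough 65.8/430.3 × $54,500 = 8,333.95; Thornfield Precinct 92/430.3 × $54,500 = 11,652.34.
At nearest $25: Pioneer District $12,925; Redwood Ward $1,950; Meridian Township $17,925; Summit Zone $1,700; Winslow Borough $8,325; Thornfield Precinct $11,650. Sum = $54,475.
Difference $54,500 − $54,475 = +$25 applied to largest allocation (Meridian Township): Meridian Township becomes $17,950.

Pioneer District: $12,925; Redwood Ward: $1,950; Meridian Township: $17,950; Summit Zone: $1,700; Winslow Borough: $8,325; Thornfield Precinct: $11,650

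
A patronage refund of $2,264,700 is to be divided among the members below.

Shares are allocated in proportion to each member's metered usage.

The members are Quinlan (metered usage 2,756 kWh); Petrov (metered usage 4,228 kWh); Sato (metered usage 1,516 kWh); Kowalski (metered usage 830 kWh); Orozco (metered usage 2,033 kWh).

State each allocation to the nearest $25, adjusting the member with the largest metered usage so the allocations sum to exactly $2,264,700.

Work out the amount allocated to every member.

Metered usage total: 11,363.
Proportional shares: Quinlan 2,756/11,363 × $2,264,700 = 549,283.92; Petrov 4,228/11,363 × $2,264,700 = 842,660.53; Sato 1,516/11,363 × $2,264,700 = 302,146.02; Kowalski 830/11,363 × $2,264,700 = 165,422.95; Orozco 2,033/11,363 × $2,264,700 = 405,186.58.
After rounding ($25): Quinlan $549,275; Petrov $842,650; Sato $302,150; Kowalski $165,425; Orozco $405,175. Sum = $2,264,675.
Difference $2,264,700 − $2,264,675 = +$25 applied to largest metered usage (Petrov): Petrov becomes $842,675.

Quinlan: $549,275; Petrov: $842,675; Sato: $302,150; Kowalski: $165,425; Orozco: $405,175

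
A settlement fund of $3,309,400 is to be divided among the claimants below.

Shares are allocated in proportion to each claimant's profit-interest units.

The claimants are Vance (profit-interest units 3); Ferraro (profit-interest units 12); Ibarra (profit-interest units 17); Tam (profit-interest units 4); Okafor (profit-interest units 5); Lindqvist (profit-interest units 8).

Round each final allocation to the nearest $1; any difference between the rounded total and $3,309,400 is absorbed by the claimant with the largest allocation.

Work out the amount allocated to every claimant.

Profit-interest units total: 49.
Pro-rata amounts: Vance 3/49 × $3,309,400 = 202,616.33; Ferraro 12/49 × $3,309,400 = 810,465.31; Ibarra 17/49 × $3,309,400 = 1,148,159.18; Tam 4/49 × $3,309,400 = 270,155.10; Okafor 5/49 × $3,309,400 = 337,693.88; Lindqvist 8/49 × $3,309,400 = 540,310.20.
Rounded to nearest $1: Vance $202,616; Ferraro $810,465; Ibarra $1,148,159; Tam $270,155; Okafor $337,694; Lindqvist $540,310. Sum = $3,309,399.
Difference $3,309,400 − $3,309,399 = +$1 applied to largest allocation (Ibarra): Ibarra becomes $1,148,160.

Vance: $202,616 | Ferraro: $810,465 | Ibarra: $1,148,160 | Tam: $270,155 | Okafor: $337,694 | Lindqvist: $540,310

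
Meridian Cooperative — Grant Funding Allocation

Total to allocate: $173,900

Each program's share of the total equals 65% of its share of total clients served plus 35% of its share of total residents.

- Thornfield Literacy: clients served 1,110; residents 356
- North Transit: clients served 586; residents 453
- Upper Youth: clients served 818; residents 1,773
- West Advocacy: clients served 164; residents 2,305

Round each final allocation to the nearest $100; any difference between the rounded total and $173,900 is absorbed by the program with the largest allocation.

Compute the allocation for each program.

Thornfield Literacy: $51,300 | North Transit: $30,400 | Upper Youth: $56,600 | West Advocacy: $35,600

Totals — clients served 2,678, residents 4,887.
Composite weights (65% clients served + 35% residents): Thornfield Literacy 0.2949; North Transit 0.1747; Upper Youth 0.3255; West Advocacy 0.2049.
Raw shares: Thornfield Literacy 51,285.49; North Transit 30,376.20; Upper Youth 56,608.52; West Advocacy 35,629.79.
After rounding ($100): Thornfield Literacy $51,300; North Transit $30,400; Upper Youth $56,600; West Advocacy $35,600. Sum = $173,900.
Sum already equals the total — no adjustment.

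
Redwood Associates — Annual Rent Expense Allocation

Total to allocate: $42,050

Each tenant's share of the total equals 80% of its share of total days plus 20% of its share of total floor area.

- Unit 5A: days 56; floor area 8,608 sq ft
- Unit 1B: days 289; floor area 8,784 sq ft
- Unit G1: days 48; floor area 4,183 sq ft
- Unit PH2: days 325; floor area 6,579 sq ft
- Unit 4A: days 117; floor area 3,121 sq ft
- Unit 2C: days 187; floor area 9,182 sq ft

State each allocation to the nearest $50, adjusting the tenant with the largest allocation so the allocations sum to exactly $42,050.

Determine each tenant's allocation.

Totals — days 1,022, floor area 40,457.
Composite weights (80% days + 20% floor area): Unit 5A 0.0864; Unit 1B 0.2696; Unit G1 0.0583; Unit PH2 0.2869; Unit 4A 0.1070; Unit 2C 0.1918.
Unrounded shares: Unit 5A 3,632.68; Unit 1B 11,338.66; Unit G1 2,449.50; Unit PH2 12,065.26; Unit 4A 4,499.93; Unit 2C 8,063.97.
After rounding ($50): Unit 5A $3,650; Unit 1B $11,350; Unit G1 $2,450; Unit PH2 $12,050; Unit 4A $4,500; Unit 2C $8,050. Sum = $42,050.
Rounded total matches; no reconciliation needed.

Unit 5A: $3,650; Unit 1B: $11,350; Unit G1: $2,450; Unit PH2: $12,050; Unit 4A: $4,500; Unit 2C: $8,050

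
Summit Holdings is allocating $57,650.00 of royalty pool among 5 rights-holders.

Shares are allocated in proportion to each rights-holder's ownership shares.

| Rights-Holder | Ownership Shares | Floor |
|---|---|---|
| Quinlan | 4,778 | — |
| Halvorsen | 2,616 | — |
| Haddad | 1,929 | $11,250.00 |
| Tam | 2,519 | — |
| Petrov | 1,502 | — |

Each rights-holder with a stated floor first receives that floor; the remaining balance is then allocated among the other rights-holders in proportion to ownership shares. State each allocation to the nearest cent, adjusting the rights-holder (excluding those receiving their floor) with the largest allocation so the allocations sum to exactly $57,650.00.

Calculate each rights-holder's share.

Quinlan: $19,421.74 | Halvorsen: $10,633.59 | Haddad: $11,250.00 | Tam: $10,239.30 | Petrov: $6,105.37

Fund the minimums — Haddad $11,250.00. Balance $46,400.00.
Balance split over remaining ownership shares 11,415: Quinlan 19,421.7433 → $19,421.74; Halvorsen 10,633.5874 → $10,633.59; Tam 10,239.2992 → $10,239.30; Petrov 6,105.3701 → $6,105.37.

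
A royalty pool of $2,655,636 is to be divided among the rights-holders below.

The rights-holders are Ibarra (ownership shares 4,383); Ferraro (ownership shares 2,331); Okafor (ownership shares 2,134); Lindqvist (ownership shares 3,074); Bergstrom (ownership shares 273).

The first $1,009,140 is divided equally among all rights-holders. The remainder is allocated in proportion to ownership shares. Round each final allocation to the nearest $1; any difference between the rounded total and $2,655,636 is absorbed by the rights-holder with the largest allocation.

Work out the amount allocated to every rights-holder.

$1,009,140 shared equally gives $201,828 per rights-holder.
Remainder $1,646,496 by ownership shares (total 12,195): Ibarra 591,766.46 → $591,766; Ferraro 314,717.69 → $314,718; Okafor 288,119.92 → $288,120; Lindqvist 415,033.10 → $415,033; Bergstrom 36,858.83 → $36,859.
Totals: Ibarra $201,828 + $591,766 = $793,594; Ferraro $201,828 + $314,718 = $516,546; Okafor $201,828 + $288,120 = $489,948; Lindqvist $201,828 + $415,033 = $616,861; Bergstrom $201,828 + $36,859 = $238,687.

Ibarra: $793,594 · Ferraro: $516,546 · Okafor: $489,948 · Lindqvist: $616,861 · Bergstrom: $238,687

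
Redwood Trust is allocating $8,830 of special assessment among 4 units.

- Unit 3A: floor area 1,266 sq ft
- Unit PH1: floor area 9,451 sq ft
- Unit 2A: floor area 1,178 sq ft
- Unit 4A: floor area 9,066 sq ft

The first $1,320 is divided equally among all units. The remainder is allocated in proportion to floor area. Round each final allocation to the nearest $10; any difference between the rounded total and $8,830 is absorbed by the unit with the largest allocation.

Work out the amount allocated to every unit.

Equal tier: $1,320 ÷ 4 = $330 apiece.
Remainder $7,510 by floor area (total 20,961): Unit 3A 453.59 → $450; Unit PH1 3,386.15 → $3,390; Unit 2A 422.06 → $420; Unit 4A 3,248.21 → $3,250.
Totals: Unit 3A $330 + $450 = $780; Unit PH1 $330 + $3,390 = $3,720; Unit 2A $330 + $420 = $750; Unit 4A $330 + $3,250 = $3,580.

Unit 3A: $780 · Unit PH1: $3,720 · Unit 2A: $750 · Unit 4A: $3,580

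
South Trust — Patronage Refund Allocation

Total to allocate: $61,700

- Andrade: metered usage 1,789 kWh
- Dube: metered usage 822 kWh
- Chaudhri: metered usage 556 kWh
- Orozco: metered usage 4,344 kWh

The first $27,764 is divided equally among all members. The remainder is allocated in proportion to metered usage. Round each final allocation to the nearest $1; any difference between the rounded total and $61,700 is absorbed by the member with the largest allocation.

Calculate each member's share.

Equal tier: $27,764 ÷ 4 = $6,941 apiece.
Remainder $33,936 by metered usage (total 7,511): Andrade 8,083.01 → $8,083; Dube 3,713.94 → $3,714; Chaudhri 2,512.10 → $2,512; Orozco 19,626.95 → $19,627.
Totals: Andrade $6,941 + $8,083 = $15,024; Dube $6,941 + $3,714 = $10,655; Chaudhri $6,941 + $2,512 = $9,453; Orozco $6,941 + $19,627 = $26,568.

Andrade: $15,024; Dube: $10,655; Chaudhri: $9,453; Orozco: $26,568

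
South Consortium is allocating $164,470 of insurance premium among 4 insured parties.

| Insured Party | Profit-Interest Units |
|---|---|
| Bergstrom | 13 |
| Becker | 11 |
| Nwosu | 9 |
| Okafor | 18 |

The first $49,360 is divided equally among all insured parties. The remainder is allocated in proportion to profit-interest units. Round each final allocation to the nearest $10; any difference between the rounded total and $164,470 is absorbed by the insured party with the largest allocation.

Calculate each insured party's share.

Bergstrom: $41,680 · Becker: $37,170 · Nwosu: $32,650 · Okafor: $52,970

First tranche $49,360 split equally: $12,340 each.
Remainder $115,110 by profit-interest units (total 51): Bergstrom 29,341.76 → $29,340; Becker 24,827.65 → $24,830; Nwosu 20,313.53 → $20,310; Okafor 40,627.06 → $40,630.
Totals: Bergstrom $12,340 + $29,340 = $41,680; Becker $12,340 + $24,830 = $37,170; Nwosu $12,340 + $20,310 = $32,650; Okafor $12,340 + $40,630 = $52,970.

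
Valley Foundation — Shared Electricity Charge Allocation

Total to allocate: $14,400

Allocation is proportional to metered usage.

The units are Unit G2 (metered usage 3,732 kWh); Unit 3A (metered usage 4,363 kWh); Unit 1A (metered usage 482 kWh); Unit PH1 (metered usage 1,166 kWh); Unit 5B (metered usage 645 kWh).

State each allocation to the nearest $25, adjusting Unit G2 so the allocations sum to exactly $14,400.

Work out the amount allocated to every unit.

Total metered usage = 10,388.
Proportional shares: Unit G2 3,732/10,388 × $14,400 = 5,173.35; Unit 3A 4,363/10,388 × $14,400 = 6,048.06; Unit 1A 482/10,388 × $14,400 = 668.16; Unit PH1 1,166/10,388 × $14,400 = 1,616.33; Unit 5B 645/10,388 × $14,400 = 894.11.
At nearest $25: Unit G2 $5,175; Unit 3A $6,050; Unit 1A $675; Unit PH1 $1,625; Unit 5B $900. Sum = $14,425.
Difference $14,400 − $14,425 = −$25 applied to Unit G2: Unit G2 becomes $5,150.

Unit G2: $5,150 | Unit 3A: $6,050 | Unit 1A: $675 | Unit PH1: $1,625 | Unit 5B: $900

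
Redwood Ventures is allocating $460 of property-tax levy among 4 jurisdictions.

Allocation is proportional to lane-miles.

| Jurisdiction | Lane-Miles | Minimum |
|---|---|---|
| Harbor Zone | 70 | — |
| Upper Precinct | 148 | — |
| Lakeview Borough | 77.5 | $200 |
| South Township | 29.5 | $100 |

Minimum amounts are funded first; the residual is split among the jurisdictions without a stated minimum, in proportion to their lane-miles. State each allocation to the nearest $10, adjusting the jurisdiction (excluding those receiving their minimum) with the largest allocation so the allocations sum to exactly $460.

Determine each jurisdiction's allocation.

Guaranteed amounts: Lakeview Borough $200; South Township $100. Balance $160.
Balance split over remaining lane-miles 218: Harbor Zone 51.38 → $50; Upper Precinct 108.62 → $110.

Harbor Zone: $50 | Upper Precinct: $110 | Lakeview Borough: $200 | South Township: $100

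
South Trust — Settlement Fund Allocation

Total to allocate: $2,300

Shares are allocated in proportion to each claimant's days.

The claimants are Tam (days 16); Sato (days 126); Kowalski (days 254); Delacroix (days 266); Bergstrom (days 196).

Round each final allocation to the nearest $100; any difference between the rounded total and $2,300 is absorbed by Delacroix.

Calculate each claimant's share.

Sum of days: 858.
Raw shares: Tam 16/858 × $2,300 = 42.89; Sato 126/858 × $2,300 = 337.76; Kowalski 254/858 × $2,300 = 680.89; Delacroix 266/858 × $2,300 = 713.05; Bergstrom 196/858 × $2,300 = 525.41.
At nearest $100: Tam $0; Sato $300; Kowalski $700; Delacroix $700; Bergstrom $500. Sum = $2,200.
Difference $2,300 − $2,200 = +$100 applied to Delacroix: Delacroix becomes $800.

Tam: $0 · Sato: $300 · Kowalski: $700 · Delacroix: $800 · Bergstrom: $500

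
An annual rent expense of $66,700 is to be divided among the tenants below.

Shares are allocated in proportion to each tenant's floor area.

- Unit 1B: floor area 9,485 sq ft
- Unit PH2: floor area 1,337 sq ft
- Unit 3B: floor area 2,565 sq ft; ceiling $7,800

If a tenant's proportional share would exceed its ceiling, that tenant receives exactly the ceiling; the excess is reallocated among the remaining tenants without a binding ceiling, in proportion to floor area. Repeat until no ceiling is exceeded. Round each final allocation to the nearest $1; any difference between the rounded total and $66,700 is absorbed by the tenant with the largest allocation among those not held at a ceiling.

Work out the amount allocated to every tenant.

Unit 1B: $51,623; Unit PH2: $7,277; Unit 3B: $7,800

Combined floor area = 13,387.
Unconstrained shares: Unit 1B 47,258.497; Unit PH2 6,661.53; Unit 3B 12,779.97.
Cap binds for Unit 3B ($7,800); residual $58,900 reallocated over remaining floor area 10,822.
Redistributed shares: Unit 1B 51,623.22 → $51,623; Unit PH2 7,276.78 → $7,277.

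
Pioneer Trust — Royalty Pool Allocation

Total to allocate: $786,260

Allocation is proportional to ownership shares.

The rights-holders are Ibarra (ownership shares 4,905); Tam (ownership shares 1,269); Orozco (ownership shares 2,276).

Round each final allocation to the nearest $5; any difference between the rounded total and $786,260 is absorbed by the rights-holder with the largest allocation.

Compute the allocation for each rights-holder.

Ibarra: $456,400; Tam: $118,080; Orozco: $211,780

Combined ownership shares = 8,450.
Proportional shares: Ibarra 4,905/8,450 × $786,260 = 456,402.99; Tam 1,269/8,450 × $786,260 = 118,078.57; Orozco 2,276/8,450 × $786,260 = 211,778.43.
After rounding ($5): Ibarra $456,405; Tam $118,080; Orozco $211,780. Sum = $786,265.
Difference $786,260 − $786,265 = −$5 applied to largest allocation (Ibarra): Ibarra becomes $456,400.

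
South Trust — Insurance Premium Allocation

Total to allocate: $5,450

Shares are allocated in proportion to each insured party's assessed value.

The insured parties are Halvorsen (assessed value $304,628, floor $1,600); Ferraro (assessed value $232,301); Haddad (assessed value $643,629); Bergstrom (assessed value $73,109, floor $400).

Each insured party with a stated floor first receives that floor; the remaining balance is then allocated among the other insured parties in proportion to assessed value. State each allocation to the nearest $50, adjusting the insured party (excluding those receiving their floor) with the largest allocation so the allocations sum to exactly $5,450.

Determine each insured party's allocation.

Halvorsen: $1,600 | Ferraro: $900 | Haddad: $2,550 | Bergstrom: $400

Minimums first: Halvorsen $1,600; Bergstrom $400. Balance $3,450.
Balance split over remaining assessed value 875,930: Ferraro 914.96 → $900; Haddad 2,535.04 → $2,550.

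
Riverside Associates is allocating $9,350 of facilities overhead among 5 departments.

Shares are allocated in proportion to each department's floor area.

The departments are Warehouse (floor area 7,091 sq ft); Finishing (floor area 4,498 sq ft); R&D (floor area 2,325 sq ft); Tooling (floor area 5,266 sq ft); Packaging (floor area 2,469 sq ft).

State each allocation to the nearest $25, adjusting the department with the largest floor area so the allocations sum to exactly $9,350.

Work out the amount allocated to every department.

Warehouse: $3,050 | Finishing: $1,950 | R&D: $1,000 | Tooling: $2,275 | Packaging: $1,075

Floor area total: 7,091 + 4,498 + 2,325 + 5,266 + 2,469 = 21,649.
Pro-rata amounts: Warehouse 3,062.54; Finishing 1,942.64; R&D 1,004.15; Tooling 2,274.34; Packaging 1,066.34.
At nearest $25: Warehouse $3,075; Finishing $1,950; R&D $1,000; Tooling $2,275; Packaging $1,075. Sum = $9,375.
Difference $9,350 − $9,375 = −$25 applied to largest floor area (Warehouse): Warehouse becomes $3,050.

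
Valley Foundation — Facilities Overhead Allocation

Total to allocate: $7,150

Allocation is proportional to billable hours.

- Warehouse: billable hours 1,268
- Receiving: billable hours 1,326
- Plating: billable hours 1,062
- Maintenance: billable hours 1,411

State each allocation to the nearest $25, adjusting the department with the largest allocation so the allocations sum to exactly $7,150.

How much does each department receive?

Sum of billable hours: 5,067.
Pro-rata amounts: Warehouse 1,268/5,067 × $7,150 = 1,789.26; Receiving 1,326/5,067 × $7,150 = 1,871.11; Plating 1,062/5,067 × $7,150 = 1,498.58; Maintenance 1,411/5,067 × $7,150 = 1,991.05.
At nearest $25: Warehouse $1,800; Receiving $1,875; Plating $1,500; Maintenance $2,000. Sum = $7,175.
Difference $7,150 − $7,175 = −$25 applied to largest allocation (Maintenance): Maintenance becomes $1,975.

Warehouse: $1,800 · Receiving: $1,875 · Plating: $1,500 · Maintenance: $1,975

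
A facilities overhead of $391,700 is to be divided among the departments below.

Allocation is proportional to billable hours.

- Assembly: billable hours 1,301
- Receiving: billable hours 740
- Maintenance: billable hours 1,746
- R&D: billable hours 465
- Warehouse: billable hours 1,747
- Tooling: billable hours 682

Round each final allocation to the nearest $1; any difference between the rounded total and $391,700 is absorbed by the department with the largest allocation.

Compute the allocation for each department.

Assembly: $76,276 | Receiving: $43,385 | Maintenance: $102,366 | R&D: $27,262 | Warehouse: $102,426 | Tooling: $39,985

Total billable hours = 6,681.
Unrounded shares: Assembly 1,301/6,681 × $391,700 = 76,276.26; Receiving 740/6,681 × $391,700 = 43,385.42; Maintenance 1,746/6,681 × $391,700 = 102,366.14; R&D 465/6,681 × $391,700 = 27,262.46; Warehouse 1,747/6,681 × $391,700 = 102,424.77; Tooling 682/6,681 × $391,700 = 39,984.94.
Rounded to nearest $1: Assembly $76,276; Receiving $43,385; Maintenance $102,366; R&D $27,262; Warehouse $102,425; Tooling $39,985. Sum = $391,699.
Difference $391,700 − $391,699 = +$1 applied to largest allocation (Warehouse): Warehouse becomes $102,426.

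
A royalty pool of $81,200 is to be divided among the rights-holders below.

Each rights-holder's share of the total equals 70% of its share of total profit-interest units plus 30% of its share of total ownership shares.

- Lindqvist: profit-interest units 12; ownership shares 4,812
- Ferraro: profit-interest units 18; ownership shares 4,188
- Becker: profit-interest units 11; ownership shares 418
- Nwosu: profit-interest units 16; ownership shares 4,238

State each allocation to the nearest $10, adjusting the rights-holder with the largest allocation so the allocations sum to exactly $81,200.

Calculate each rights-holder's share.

Lindqvist: $20,550 · Ferraro: $25,430 · Becker: $11,710 · Nwosu: $23,510

Profit-interest units total 57; ownership shares total 13,656.
Blended shares (70% profit-interest units + 30% ownership shares): Lindqvist 0.2531; Ferraro 0.3131; Becker 0.1443; Nwosu 0.2896.
Raw shares: Lindqvist 20,550.11; Ferraro 25,420.16; Becker 11,714.76; Nwosu 23,514.96.
Rounded to nearest $10: Lindqvist $20,550; Ferraro $25,420; Becker $11,710; Nwosu $23,510. Sum = $81,190.
Difference $81,200 − $81,190 = +$10 applied to largest allocation (Ferraro): Ferraro becomes $25,430.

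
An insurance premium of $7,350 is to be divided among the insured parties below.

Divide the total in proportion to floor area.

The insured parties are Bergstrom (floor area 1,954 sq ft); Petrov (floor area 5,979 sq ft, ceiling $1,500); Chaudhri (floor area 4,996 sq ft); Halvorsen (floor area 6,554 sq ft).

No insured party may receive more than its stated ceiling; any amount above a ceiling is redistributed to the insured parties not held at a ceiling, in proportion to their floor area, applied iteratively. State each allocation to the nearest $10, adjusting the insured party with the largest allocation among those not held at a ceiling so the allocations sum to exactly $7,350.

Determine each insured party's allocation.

Bergstrom: $850 · Petrov: $1,500 · Chaudhri: $2,160 · Halvorsen: $2,840

Floor area total: 19,483.
Unconstrained shares: Bergstrom 737.15; Petrov 2,255.59; Chaudhri 1,884.75; Halvorsen 2,472.51.
Held at cap: Petrov ($1,500); residual $5,850 reallocated over remaining floor area 13,504.
Remaining shares: Bergstrom 846.48 → $850; Chaudhri 2,164.29 → $2,160; Halvorsen 2,839.23 → $2,840.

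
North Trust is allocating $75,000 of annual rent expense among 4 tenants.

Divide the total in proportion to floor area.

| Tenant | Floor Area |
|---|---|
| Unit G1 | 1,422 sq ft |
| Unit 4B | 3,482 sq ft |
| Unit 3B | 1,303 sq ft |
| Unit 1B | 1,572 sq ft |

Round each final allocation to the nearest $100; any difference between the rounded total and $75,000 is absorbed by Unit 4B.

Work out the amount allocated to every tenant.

Total floor area = 7,779.
Proportional shares: Unit G1 1,422/7,779 × $75,000 = 13,709.99; Unit 4B 3,482/7,779 × $75,000 = 33,571.15; Unit 3B 1,303/7,779 × $75,000 = 12,562.67; Unit 1B 1,572/7,779 × $75,000 = 15,156.19.
Rounded to nearest $100: Unit G1 $13,700; Unit 4B $33,600; Unit 3B $12,600; Unit 1B $15,200. Sum = $75,100.
Difference $75,000 − $75,100 = −$100 applied to Unit 4B: Unit 4B becomes $33,500.

Unit G1: $13,700 · Unit 4B: $33,500 · Unit 3B: $12,600 · Unit 1B: $15,200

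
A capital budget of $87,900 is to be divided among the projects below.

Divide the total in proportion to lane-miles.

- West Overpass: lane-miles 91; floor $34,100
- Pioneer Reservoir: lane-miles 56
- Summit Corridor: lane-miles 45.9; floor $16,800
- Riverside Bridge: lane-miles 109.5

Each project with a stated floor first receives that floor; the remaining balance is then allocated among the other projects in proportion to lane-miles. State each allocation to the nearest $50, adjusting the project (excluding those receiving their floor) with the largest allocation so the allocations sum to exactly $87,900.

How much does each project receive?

West Overpass: $34,100 | Pioneer Reservoir: $12,500 | Summit Corridor: $16,800 | Riverside Bridge: $24,500

Minimums first: West Overpass $34,100; Summit Corridor $16,800. Remaining pool $37,000.
Remaining pool split over remaining lane-miles 165.5: Pioneer Reservoir 12,519.64 → $12,500; Riverside Bridge 24,480.36 → $24,500.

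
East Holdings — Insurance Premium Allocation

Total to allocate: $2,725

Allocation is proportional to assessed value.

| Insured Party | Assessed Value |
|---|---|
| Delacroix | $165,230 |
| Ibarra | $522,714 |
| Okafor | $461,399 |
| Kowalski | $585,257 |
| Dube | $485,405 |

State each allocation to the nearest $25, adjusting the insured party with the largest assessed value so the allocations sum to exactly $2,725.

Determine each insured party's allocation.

Delacroix: $200; Ibarra: $650; Okafor: $575; Kowalski: $700; Dube: $600

Assessed value total: 165,230 + 522,714 + 461,399 + 585,257 + 485,405 = 2,220,005.
Raw shares: Delacroix 202.82; Ibarra 641.62; Okafor 566.36; Kowalski 718.39; Dube 595.82.
At nearest $25: Delacroix $200; Ibarra $650; Okafor $575; Kowalski $725; Dube $600. Sum = $2,750.
Difference $2,725 − $2,750 = −$25 applied to largest assessed value (Kowalski): Kowalski becomes $700.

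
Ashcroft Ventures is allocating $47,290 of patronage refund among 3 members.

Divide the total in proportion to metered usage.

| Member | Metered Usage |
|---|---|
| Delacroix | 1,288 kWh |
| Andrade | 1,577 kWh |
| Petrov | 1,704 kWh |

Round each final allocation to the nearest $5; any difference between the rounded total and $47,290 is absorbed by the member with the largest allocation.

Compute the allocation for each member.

Delacroix: $13,330 · Andrade: $16,320 · Petrov: $17,640

Combined metered usage = 4,569.
Raw shares: Delacroix 1,288/4,569 × $47,290 = 13,331.04; Andrade 1,577/4,569 × $47,290 = 16,322.24; Petrov 1,704/4,569 × $47,290 = 17,636.72.
Rounded to nearest $5: Delacroix $13,330; Andrade $16,320; Petrov $17,635. Sum = $47,285.
Difference $47,290 − $47,285 = +$5 applied to largest allocation (Petrov): Petrov becomes $17,640.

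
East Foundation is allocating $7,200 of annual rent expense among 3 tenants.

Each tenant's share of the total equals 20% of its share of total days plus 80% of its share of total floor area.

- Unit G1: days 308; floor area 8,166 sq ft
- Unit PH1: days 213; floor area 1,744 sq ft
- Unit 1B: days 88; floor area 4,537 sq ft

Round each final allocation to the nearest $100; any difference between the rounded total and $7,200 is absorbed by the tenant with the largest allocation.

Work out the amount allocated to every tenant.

Unit G1: $4,000 | Unit PH1: $1,200 | Unit 1B: $2,000

Days total 609; floor area total 14,447.
Composite weights (20% days + 80% floor area): Unit G1 0.5533; Unit PH1 0.1665; Unit 1B 0.2801.
Proportional shares: Unit G1 3,984.05; Unit PH1 1,198.98; Unit 1B 2,016.97.
After rounding ($100): Unit G1 $4,000; Unit PH1 $1,200; Unit 1B $2,000. Sum = $7,200.
Sum already equals the total — no adjustment.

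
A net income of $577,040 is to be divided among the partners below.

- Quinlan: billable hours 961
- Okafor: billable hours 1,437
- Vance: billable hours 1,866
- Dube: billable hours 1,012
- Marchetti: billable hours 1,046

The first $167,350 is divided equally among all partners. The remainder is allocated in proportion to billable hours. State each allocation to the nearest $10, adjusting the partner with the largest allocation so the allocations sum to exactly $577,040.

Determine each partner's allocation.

$167,350 shared equally gives $33,470 per partner.
Remainder $409,690 by billable hours (total 6,322): Quinlan 62,276.51 → $62,280; Okafor 93,123.15 → $93,120; Vance 120,924.00 → $120,920; Dube 65,581.51 → $65,580; Marchetti 67,784.84 → $67,780.
Rounding difference +$10 on remainder applied to Vance.
Totals: Quinlan $33,470 + $62,280 = $95,750; Okafor $33,470 + $93,120 = $126,590; Vance $33,470 + $120,930 = $154,400; Dube $33,470 + $65,580 = $99,050; Marchetti $33,470 + $67,780 = $101,250.

Quinlan: $95,750; Okafor: $126,590; Vance: $154,400; Dube: $99,050; Marchetti: $101,250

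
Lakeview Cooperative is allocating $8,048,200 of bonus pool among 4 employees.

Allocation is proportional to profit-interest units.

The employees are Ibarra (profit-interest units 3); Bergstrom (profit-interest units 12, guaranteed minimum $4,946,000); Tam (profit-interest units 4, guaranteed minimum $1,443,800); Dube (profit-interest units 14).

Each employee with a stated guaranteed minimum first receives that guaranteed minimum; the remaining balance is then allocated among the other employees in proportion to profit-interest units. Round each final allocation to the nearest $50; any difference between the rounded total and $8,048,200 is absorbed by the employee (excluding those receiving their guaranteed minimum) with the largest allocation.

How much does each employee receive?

Ibarra: $292,650; Bergstrom: $4,946,000; Tam: $1,443,800; Dube: $1,365,750

Fund the minimums — Bergstrom $4,946,000; Tam $1,443,800. Balance $1,658,400.
Balance split over remaining profit-interest units 17: Ibarra 292,658.82 → $292,650; Dube 1,365,741.18 → $1,365,750.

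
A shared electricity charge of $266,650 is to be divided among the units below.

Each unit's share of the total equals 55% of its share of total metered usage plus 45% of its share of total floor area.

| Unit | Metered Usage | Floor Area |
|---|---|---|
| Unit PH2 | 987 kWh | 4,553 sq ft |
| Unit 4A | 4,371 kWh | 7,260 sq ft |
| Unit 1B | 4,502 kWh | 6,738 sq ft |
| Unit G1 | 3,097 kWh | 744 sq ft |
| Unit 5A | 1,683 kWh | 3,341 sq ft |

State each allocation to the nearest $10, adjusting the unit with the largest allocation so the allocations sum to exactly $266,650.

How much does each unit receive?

Unit PH2: $34,020 · Unit 4A: $82,270 · Unit 1B: $80,820 · Unit G1: $34,970 · Unit 5A: $34,570

Totals — metered usage 14,640, floor area 22,636.
Composite weights (55% metered usage + 45% floor area): Unit PH2 0.1276; Unit 4A 0.3085; Unit 1B 0.3031; Unit G1 0.1311; Unit 5A 0.1296.
Raw shares: Unit PH2 34,022.62; Unit 4A 82,271.84; Unit 1B 80,817.04; Unit G1 34,968.39; Unit 5A 34,570.10.
At nearest $10: Unit PH2 $34,020; Unit 4A $82,270; Unit 1B $80,820; Unit G1 $34,970; Unit 5A $34,570. Sum = $266,650.
No rounding difference to absorb.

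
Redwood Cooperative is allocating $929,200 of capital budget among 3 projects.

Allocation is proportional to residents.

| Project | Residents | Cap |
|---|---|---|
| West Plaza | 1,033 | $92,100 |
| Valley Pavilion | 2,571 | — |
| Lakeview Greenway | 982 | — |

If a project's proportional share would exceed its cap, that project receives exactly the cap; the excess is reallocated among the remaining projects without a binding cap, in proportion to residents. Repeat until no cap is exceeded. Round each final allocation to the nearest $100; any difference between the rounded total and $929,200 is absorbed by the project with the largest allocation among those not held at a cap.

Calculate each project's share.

West Plaza: $92,100; Valley Pavilion: $605,700; Lakeview Greenway: $231,400

Combined residents = 4,586.
Pro-rata shares before constraints: West Plaza 209,303.01; Valley Pavilion 520,927.43; Lakeview Greenway 198,969.56.
Cap binds for West Plaza ($92,100); remaining pool $837,100 reallocated over remaining residents 3,553.
Shares after redistribution: Valley Pavilion 605,737.15 → $605,700; Lakeview Greenway 231,362.85 → $231,400.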